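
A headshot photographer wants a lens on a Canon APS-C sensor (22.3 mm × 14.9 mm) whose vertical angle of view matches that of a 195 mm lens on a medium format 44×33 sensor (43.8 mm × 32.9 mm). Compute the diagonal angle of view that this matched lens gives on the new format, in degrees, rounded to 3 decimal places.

17.268°

Equal vertical AOV ⇒ f₂ = f₁ · 14.9/32.9 = 195 × 0.45289 ≈ 88.3131 mm.
Sensor diagonal = √(22.3² + 14.9²) = √719.3000 ≈ 26.8198 mm.
Diagonal AOV on the new format = 2·arctan(26.8198 / (2 × 88.3131)) = 2·arctan(0.15184) ≈ 17.2682°.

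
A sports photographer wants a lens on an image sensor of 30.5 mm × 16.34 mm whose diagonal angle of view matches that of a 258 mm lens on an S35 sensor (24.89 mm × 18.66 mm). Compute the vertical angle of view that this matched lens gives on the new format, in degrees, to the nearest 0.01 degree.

3.26°

Sensor diagonal = √(24.89² + 18.66²) = √967.7077 ≈ 31.1080 mm.
Sensor diagonal = √(30.5² + 16.34²) = √1197.2456 ≈ 34.6012 mm.
Equal diagonal AOV ⇒ f₂ = f₁ · 34.6012/31.1080 = 258 × 1.11229 ≈ 286.9718 mm.
Vertical AOV on the new format = 2·arctan(16.34 / (2 × 286.9718)) = 2·arctan(0.02847) ≈ 3.2615°.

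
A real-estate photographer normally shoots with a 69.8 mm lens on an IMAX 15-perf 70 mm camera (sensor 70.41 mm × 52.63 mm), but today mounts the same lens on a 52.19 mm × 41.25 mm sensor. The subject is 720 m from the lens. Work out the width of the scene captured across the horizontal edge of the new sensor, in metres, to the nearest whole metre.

538 m

The focal length stays 69.8 mm; the relevant sensor dimension is now w = 52.19 mm. Object distance dₒ = 720 m = 720000 mm.
Thin-lens field width W = w·(dₒ − f)/f = 52.19 × (720000 − 69.8)/69.8 ≈ 538297.380 mm = 538.297 m.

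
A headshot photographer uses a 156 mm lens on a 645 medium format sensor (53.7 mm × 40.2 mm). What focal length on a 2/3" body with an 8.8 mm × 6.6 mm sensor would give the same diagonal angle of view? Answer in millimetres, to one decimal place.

Sensor diagonal = √(53.7² + 40.2²) = √4499.7300 ≈ 67.0800 mm.
Sensor diagonal = √(8.8² + 6.6²) = √121.0000 ≈ 11.0000 mm.
Equal angle of view means equal diagonal/f ratio, so f₂ = f₁ · (diagonal₂/diagonal₁) = 156 × 11.0000/67.0800.
f₂ = 156 × 0.16398 ≈ 25.581 mm.

25.6 mm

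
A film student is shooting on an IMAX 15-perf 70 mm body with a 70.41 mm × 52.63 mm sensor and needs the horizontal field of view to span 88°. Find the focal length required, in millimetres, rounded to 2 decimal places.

From α = 2·arctan(w/2f) we get f = w / (2·tan(α/2)).
With w = 70.41 mm and α/2 = 44°, tan(α/2) ≈ 0.96569, so f ≈ 70.41 / 1.93138 ≈ 36.4558 mm.

36.46 mm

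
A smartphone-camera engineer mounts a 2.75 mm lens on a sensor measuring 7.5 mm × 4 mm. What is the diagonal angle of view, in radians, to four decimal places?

1.9930 rad

Sensor diagonal = √(7.5² + 4²) = √72.2500 ≈ 8.5000 mm.
Angle of view α = 2·arctan(d/2f) with d = 8.5000 mm and f = 2.75 mm.
d/2f = 1.54545; arctan(1.54545) ≈ 0.9965 rad, so α ≈ 1.9930 rad.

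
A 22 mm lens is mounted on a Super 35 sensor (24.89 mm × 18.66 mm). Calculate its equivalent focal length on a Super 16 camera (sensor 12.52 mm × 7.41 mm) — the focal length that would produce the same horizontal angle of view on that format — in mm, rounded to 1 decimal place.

Equal angle of view means equal width/f ratio, so f₂ = f₁ · (width₂/width₁) = 22 × 12.52/24.89.
f₂ = 22 × 0.50301 ≈ 11.066 mm.

11.1 mm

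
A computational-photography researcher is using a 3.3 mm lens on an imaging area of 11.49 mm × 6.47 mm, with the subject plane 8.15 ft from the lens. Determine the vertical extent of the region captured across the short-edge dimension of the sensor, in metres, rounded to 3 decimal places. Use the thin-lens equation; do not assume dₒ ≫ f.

4.864 m

dₒ: 8.15 ft × 304.8 mm/ft = 2484.12 mm.
Similar triangles through the lens centre give W/dₒ = h/dᵢ; with 1/f = 1/dₒ + 1/dᵢ this gives W = h·(dₒ − f)/f.
W = 6.47 mm × (2484.12 − 3.3) / 3.3 = 6.47 × 751.7636 ≈ 4863.911 mm = 4.86391 m.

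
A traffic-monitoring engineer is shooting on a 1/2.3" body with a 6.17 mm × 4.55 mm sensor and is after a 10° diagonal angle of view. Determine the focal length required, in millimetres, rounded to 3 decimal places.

Sensor diagonal = √(6.17² + 4.55²) = √58.7714 ≈ 7.6663 mm.
From α = 2·arctan(d/2f) we get f = d / (2·tan(α/2)).
With d = 7.6663 mm and α/2 = 5°, tan(α/2) ≈ 0.08749, so f ≈ 7.6663 / 0.17498 ≈ 43.8128 mm.

43.813 mm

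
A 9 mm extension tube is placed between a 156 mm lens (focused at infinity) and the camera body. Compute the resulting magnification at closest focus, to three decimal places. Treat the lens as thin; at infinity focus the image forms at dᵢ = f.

The tube moves the image plane from f to f + e, so dᵢ = 156 + 9 = 165 mm. Focus is achieved when 1/f = 1/dₒ + 1/dᵢ, giving dₒ = 1/(1/f − 1/(f+e)).
Magnification m = dᵢ/dₒ = (f+e)·(1/f − 1/(f+e)) = e/f = 9/156 ≈ 0.0577.

0.058×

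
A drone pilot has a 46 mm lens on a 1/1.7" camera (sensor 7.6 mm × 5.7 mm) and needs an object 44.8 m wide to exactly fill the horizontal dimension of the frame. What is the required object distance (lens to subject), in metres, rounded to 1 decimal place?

W: 44.8 m = 44800 mm.
Magnification m = w/W = dᵢ/dₒ; combined with 1/f = 1/dₒ + 1/dᵢ this gives dₒ = f·(1 + W/w).
dₒ = 46 mm × (1 + 44800/7.6) = 46 × 5895.7368 ≈ 271203.895 mm = 271.204 m.

271.2 m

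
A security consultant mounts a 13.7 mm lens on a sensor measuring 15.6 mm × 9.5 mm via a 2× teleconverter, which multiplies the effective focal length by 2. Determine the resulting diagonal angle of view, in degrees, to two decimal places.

Effective focal length f = 13.7 × 2 = 27.4 mm.
Sensor diagonal = √(15.6² + 9.5²) = √333.6100 ≈ 18.2650 mm.
α = 2·arctan(18.265 / (2 × 27.4)) = 2·arctan(0.33330) ≈ 36.8667°.

36.87°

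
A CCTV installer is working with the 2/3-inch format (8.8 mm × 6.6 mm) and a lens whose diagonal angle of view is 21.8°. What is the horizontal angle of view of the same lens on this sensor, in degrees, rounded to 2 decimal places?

Sensor diagonal = √(8.8² + 6.6²) = √121.0000 ≈ 11.0000 mm.
From the diagonal AOV: f = 11.0000 / (2·tan(10.9°)) = 11.0000 / 0.38514 ≈ 28.5611 mm.
Horizontal AOV = 2·arctan(8.8 / (2 × 28.5611)) = 2·arctan(0.15406) ≈ 17.5158°.

17.52°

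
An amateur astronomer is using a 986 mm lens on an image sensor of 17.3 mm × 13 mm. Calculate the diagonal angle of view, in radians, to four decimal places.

0.0219 rad

Sensor diagonal = √(17.3² + 13²) = √468.2900 ≈ 21.6400 mm.
Angle of view α = 2·arctan(d/2f) with d = 21.6400 mm and f = 986 mm.
d/2f = 0.01097; arctan(0.01097) ≈ 0.0110 rad, so α ≈ 0.0219 rad.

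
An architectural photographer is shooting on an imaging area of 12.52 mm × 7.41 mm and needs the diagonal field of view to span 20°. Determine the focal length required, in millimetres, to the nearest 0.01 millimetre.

Sensor diagonal = √(12.52² + 7.41²) = √211.6585 ≈ 14.5485 mm.
From α = 2·arctan(d/2f) we get f = d / (2·tan(α/2)).
With d = 14.5485 mm and α/2 = 10°, tan(α/2) ≈ 0.17633, so f ≈ 14.5485 / 0.35265 ≈ 41.2543 mm.

41.25 mm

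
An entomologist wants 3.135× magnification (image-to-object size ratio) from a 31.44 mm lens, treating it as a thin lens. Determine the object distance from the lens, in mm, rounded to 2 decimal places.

With m = dᵢ/dₒ and 1/f = 1/dₒ + 1/dᵢ, substituting dᵢ = m·dₒ gives 1/f = (1 + 1/m)/dₒ, hence dₒ = f·(1 + 1/m).
dₒ = 31.44 × (1 + 1/3.135) = 31.44 × 1.31898 ≈ 41.469 mm.

41.47 mm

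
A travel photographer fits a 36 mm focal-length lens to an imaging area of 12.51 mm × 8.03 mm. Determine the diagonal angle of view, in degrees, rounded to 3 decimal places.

Sensor diagonal = √(12.51² + 8.03²) = √220.9810 ≈ 14.8654 mm.
Angle of view α = 2·arctan(d/2f) with d = 14.8654 mm and f = 36 mm.
d/2f = 0.20646; arctan(0.20646) ≈ 11.6656°, so α ≈ 23.3312°.

23.331°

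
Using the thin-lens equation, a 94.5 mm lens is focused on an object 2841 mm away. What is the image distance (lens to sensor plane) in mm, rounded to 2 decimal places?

97.75 mm

1/dᵢ = 1/f − 1/dₒ = 1/94.5 − 1/2841 = 0.0102300 mm⁻¹.
dᵢ = 1/0.0102300 ≈ 97.7515 mm.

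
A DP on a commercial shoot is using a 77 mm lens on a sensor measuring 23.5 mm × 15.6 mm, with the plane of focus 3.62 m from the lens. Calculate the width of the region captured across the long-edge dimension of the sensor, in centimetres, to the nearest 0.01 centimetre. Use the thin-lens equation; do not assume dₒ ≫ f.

108.13 cm

dₒ: 3.62 m = 3620 mm.
Similar triangles through the lens centre give W/dₒ = w/dᵢ; with 1/f = 1/dₒ + 1/dᵢ this gives W = w·(dₒ − f)/f.
W = 23.5 mm × (3620 − 77) / 77 = 23.5 × 46.0130 ≈ 1081.305 mm = 108.131 cm.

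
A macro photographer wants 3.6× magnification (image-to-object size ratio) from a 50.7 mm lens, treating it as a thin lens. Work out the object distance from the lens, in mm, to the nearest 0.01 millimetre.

With m = dᵢ/dₒ and 1/f = 1/dₒ + 1/dᵢ, substituting dᵢ = m·dₒ gives 1/f = (1 + 1/m)/dₒ, hence dₒ = f·(1 + 1/m).
dₒ = 50.7 × (1 + 1/3.6) = 50.7 × 1.27778 ≈ 64.783 mm.

64.78 mm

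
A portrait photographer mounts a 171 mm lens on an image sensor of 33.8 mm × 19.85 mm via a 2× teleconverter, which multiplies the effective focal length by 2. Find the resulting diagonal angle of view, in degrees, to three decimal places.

Effective focal length f = 171 × 2 = 342 mm.
Sensor diagonal = √(33.8² + 19.85²) = √1536.4625 ≈ 39.1977 mm.
α = 2·arctan(39.198 / (2 × 342)) = 2·arctan(0.05731) ≈ 6.5597°.

6.560°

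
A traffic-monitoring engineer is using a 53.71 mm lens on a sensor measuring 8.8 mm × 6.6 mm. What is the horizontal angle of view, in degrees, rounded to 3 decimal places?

9.367°

Angle of view α = 2·arctan(w/2f) with w = 8.8 mm and f = 53.71 mm.
w/2f = 0.08192; arctan(0.08192) ≈ 4.6833°, so α ≈ 9.3666°.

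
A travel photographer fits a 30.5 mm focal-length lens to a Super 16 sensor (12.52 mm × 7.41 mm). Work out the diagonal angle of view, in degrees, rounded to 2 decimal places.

26.83°

Sensor diagonal = √(12.52² + 7.41²) = √211.6585 ≈ 14.5485 mm.
Angle of view α = 2·arctan(d/2f) with d = 14.5485 mm and f = 30.5 mm.
d/2f = 0.23850; arctan(0.23850) ≈ 13.4144°, so α ≈ 26.8289°.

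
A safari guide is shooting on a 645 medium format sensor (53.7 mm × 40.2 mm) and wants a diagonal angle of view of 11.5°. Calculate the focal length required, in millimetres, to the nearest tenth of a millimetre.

333.1 mm

Sensor diagonal = √(53.7² + 40.2²) = √4499.7300 ≈ 67.0800 mm.
From α = 2·arctan(d/2f) we get f = d / (2·tan(α/2)).
With d = 67.0800 mm and α/2 = 5.75°, tan(α/2) ≈ 0.10069, so f ≈ 67.0800 / 0.20139 ≈ 333.0862 mm.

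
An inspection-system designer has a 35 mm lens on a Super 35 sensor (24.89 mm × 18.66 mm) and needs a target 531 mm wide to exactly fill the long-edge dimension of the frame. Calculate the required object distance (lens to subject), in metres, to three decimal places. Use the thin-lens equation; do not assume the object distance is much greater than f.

0.782 m

Magnification m = w/W = dᵢ/dₒ; combined with 1/f = 1/dₒ + 1/dᵢ this gives dₒ = f·(1 + W/w).
dₒ = 35 mm × (1 + 531/24.89) = 35 × 22.3339 ≈ 781.685 mm = 0.781685 m.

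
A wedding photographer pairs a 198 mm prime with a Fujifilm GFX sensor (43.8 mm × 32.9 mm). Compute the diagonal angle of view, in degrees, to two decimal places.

15.75°

Sensor diagonal = √(43.8² + 32.9²) = √3000.8500 ≈ 54.7800 mm.
Angle of view α = 2·arctan(d/2f) with d = 54.7800 mm and f = 198 mm.
d/2f = 0.13833; arctan(0.13833) ≈ 7.8759°, so α ≈ 15.7519°.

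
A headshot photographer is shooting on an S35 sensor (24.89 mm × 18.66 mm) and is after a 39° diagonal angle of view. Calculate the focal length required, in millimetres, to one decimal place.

43.9 mm

Sensor diagonal = √(24.89² + 18.66²) = √967.7077 ≈ 31.1080 mm.
From α = 2·arctan(d/2f) we get f = d / (2·tan(α/2)).
With d = 31.1080 mm and α/2 = 19.5°, tan(α/2) ≈ 0.35412, so f ≈ 31.1080 / 0.70824 ≈ 43.9231 mm.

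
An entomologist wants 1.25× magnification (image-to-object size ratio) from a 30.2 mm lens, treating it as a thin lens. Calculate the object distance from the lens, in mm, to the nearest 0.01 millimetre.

54.36 mm

With m = dᵢ/dₒ and 1/f = 1/dₒ + 1/dᵢ, substituting dᵢ = m·dₒ gives 1/f = (1 + 1/m)/dₒ, hence dₒ = f·(1 + 1/m).
dₒ = 30.2 × (1 + 1/1.25) = 30.2 × 1.80000 ≈ 54.360 mm.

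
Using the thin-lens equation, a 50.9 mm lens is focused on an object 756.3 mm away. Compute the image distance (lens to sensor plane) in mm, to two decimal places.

54.57 mm

1/dᵢ = 1/f − 1/dₒ = 1/50.9 − 1/756.3 = 0.0183241 mm⁻¹.
dᵢ = 1/0.0183241 ≈ 54.5728 mm.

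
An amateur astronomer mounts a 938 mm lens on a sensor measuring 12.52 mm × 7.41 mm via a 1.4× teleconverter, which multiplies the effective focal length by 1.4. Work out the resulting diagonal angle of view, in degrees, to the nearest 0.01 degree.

0.63°

Effective focal length f = 938 × 1.4 = 1313.2 mm.
Sensor diagonal = √(12.52² + 7.41²) = √211.6585 ≈ 14.5485 mm.
α = 2·arctan(14.548 / (2 × 1313.2)) = 2·arctan(0.00554) ≈ 0.6348°.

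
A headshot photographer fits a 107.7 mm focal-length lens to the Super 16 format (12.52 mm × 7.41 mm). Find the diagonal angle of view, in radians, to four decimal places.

Sensor diagonal = √(12.52² + 7.41²) = √211.6585 ≈ 14.5485 mm.
Angle of view α = 2·arctan(d/2f) with d = 14.5485 mm and f = 107.7 mm.
d/2f = 0.06754; arctan(0.06754) ≈ 0.0674 rad, so α ≈ 0.1349 rad.

0.1349 rad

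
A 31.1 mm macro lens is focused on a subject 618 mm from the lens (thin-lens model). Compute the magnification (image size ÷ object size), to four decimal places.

Thin lens: 1/f = 1/dₒ + 1/dᵢ → 1/dᵢ = 1/31.1 − 1/618 = 0.0305362 mm⁻¹, so dᵢ ≈ 32.7480 mm.
Magnification m = dᵢ/dₒ = 32.7480/618 ≈ 0.05299.

0.0530×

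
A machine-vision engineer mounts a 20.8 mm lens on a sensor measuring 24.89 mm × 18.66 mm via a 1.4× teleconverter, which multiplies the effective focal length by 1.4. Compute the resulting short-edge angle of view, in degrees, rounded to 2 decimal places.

35.53°

Effective focal length f = 20.8 × 1.4 = 29.12 mm.
α = 2·arctan(18.66 / (2 × 29.12)) = 2·arctan(0.32040) ≈ 35.5307°.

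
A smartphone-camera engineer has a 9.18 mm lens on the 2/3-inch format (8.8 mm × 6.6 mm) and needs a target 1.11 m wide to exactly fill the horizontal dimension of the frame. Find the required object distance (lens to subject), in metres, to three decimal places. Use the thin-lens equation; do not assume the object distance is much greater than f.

W: 1.11 m = 1110 mm.
Magnification m = w/W = dᵢ/dₒ; combined with 1/f = 1/dₒ + 1/dᵢ this gives dₒ = f·(1 + W/w).
dₒ = 9.18 mm × (1 + 1110/8.8) = 9.18 × 127.1364 ≈ 1167.112 mm = 1.16711 m.

1.167 m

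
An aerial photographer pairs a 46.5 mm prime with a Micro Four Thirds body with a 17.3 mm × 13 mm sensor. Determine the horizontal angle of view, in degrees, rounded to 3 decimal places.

Angle of view α = 2·arctan(w/2f) with w = 17.3 mm and f = 46.5 mm.
w/2f = 0.18602; arctan(0.18602) ≈ 10.5378°, so α ≈ 21.0756°.

21.076°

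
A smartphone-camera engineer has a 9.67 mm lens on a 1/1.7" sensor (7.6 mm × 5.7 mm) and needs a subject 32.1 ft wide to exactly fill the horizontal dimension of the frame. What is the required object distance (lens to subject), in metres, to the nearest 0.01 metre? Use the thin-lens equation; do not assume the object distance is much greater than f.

12.46 m

W: 32.1 ft × 304.8 mm/ft = 9784.08 mm.
Magnification m = w/W = dᵢ/dₒ; combined with 1/f = 1/dₒ + 1/dᵢ this gives dₒ = f·(1 + W/w).
dₒ = 9.67 mm × (1 + 9784.08/7.6) = 9.67 × 1288.3789 ≈ 12458.624 mm = 12.4586 m.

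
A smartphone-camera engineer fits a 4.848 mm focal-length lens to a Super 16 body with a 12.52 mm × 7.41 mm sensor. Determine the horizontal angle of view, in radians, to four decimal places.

Angle of view α = 2·arctan(w/2f) with w = 12.52 mm and f = 4.848 mm.
w/2f = 1.29125; arctan(1.29125) ≈ 0.9118 rad, so α ≈ 1.8237 rad.

1.8237 rad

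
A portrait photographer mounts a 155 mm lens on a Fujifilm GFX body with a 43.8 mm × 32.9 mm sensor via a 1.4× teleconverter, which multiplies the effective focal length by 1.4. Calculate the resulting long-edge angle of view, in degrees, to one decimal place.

11.5°

Effective focal length f = 155 × 1.4 = 217 mm.
α = 2·arctan(43.8 / (2 × 217)) = 2·arctan(0.10092) ≈ 11.5257°.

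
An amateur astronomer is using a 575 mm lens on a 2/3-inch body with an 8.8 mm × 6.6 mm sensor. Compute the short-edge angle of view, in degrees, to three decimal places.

Angle of view α = 2·arctan(h/2f) with h = 6.6 mm and f = 575 mm.
h/2f = 0.00574; arctan(0.00574) ≈ 0.3288°, so α ≈ 0.6576°.

0.658°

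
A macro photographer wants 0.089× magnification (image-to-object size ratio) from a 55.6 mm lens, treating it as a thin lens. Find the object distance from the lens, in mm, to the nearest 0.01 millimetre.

680.32 mm

With m = dᵢ/dₒ and 1/f = 1/dₒ + 1/dᵢ, substituting dᵢ = m·dₒ gives 1/f = (1 + 1/m)/dₒ, hence dₒ = f·(1 + 1/m).
dₒ = 55.6 × (1 + 1/0.089) = 55.6 × 12.23596 ≈ 680.319 mm.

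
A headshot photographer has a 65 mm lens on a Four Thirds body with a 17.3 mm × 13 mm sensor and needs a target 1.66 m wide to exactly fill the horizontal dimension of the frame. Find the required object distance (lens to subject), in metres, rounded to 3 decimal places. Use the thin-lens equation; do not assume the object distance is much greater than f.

W: 1.66 m = 1660 mm.
Magnification m = w/W = dᵢ/dₒ; combined with 1/f = 1/dₒ + 1/dᵢ this gives dₒ = f·(1 + W/w).
dₒ = 65 mm × (1 + 1660/17.3) = 65 × 96.9538 ≈ 6301.994 mm = 6.30199 m.

6.302 m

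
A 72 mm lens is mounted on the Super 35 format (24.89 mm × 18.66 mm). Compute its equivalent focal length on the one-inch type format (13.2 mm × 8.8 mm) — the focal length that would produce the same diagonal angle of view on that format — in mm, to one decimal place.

36.7 mm

Sensor diagonal = √(24.89² + 18.66²) = √967.7077 ≈ 31.1080 mm.
Sensor diagonal = √(13.2² + 8.8²) = √251.6800 ≈ 15.8644 mm.
Equal angle of view means equal diagonal/f ratio, so f₂ = f₁ · (diagonal₂/diagonal₁) = 72 × 15.8644/31.1080.
f₂ = 72 × 0.50998 ≈ 36.718 mm.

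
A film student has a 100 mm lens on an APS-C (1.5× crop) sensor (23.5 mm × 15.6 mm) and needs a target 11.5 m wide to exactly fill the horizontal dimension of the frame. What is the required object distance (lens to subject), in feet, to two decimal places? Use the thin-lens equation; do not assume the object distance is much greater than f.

160.88 ft

W: 11.5 m = 11500 mm.
Magnification m = w/W = dᵢ/dₒ; combined with 1/f = 1/dₒ + 1/dᵢ this gives dₒ = f·(1 + W/w).
dₒ = 100 mm × (1 + 11500/23.5) = 100 × 490.3617 ≈ 49036.170 mm = 49036.170/304.8 ft = 160.88 ft.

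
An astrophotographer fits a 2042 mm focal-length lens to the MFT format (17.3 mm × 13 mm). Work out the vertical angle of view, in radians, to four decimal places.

Angle of view α = 2·arctan(h/2f) with h = 13 mm and f = 2042 mm.
h/2f = 0.00318; arctan(0.00318) ≈ 0.0032 rad, so α ≈ 0.0064 rad.

0.0064 rad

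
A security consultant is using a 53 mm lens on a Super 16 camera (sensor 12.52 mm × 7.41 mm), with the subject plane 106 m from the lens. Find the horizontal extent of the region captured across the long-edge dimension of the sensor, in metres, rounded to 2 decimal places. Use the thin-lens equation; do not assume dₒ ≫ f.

dₒ: 106 m = 106000 mm.
Similar triangles through the lens centre give W/dₒ = w/dᵢ; with 1/f = 1/dₒ + 1/dᵢ this gives W = w·(dₒ − f)/f.
W = 12.52 mm × (106000 − 53) / 53 = 12.52 × 1999.0000 ≈ 25027.480 mm = 25.0275 m.

25.03 m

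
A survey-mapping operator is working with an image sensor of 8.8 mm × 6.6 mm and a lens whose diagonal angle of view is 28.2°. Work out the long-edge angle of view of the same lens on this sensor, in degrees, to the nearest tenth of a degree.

22.7°

Sensor diagonal = √(8.8² + 6.6²) = √121.0000 ≈ 11.0000 mm.
From the diagonal AOV: f = 11.0000 / (2·tan(14.1°)) = 11.0000 / 0.50237 ≈ 21.8964 mm.
Long-edge AOV = 2·arctan(8.8 / (2 × 21.8964)) = 2·arctan(0.20095) ≈ 22.7241°.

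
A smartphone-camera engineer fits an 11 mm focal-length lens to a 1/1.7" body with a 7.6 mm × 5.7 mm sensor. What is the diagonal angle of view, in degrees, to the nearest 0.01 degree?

Sensor diagonal = √(7.6² + 5.7²) = √90.2500 ≈ 9.5000 mm.
Angle of view α = 2·arctan(d/2f) with d = 9.5000 mm and f = 11 mm.
d/2f = 0.43182; arctan(0.43182) ≈ 23.3556°, so α ≈ 46.7111°.

46.71°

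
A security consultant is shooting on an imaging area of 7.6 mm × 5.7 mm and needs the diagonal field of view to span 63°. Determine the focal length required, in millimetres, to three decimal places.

Sensor diagonal = √(7.6² + 5.7²) = √90.2500 ≈ 9.5000 mm.
From α = 2·arctan(d/2f) we get f = d / (2·tan(α/2)).
With d = 9.5000 mm and α/2 = 31.5°, tan(α/2) ≈ 0.61280, so f ≈ 9.5000 / 1.22560 ≈ 7.7513 mm.

7.751 mm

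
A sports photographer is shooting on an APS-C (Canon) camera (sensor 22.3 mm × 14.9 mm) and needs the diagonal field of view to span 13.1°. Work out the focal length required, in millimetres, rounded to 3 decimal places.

Sensor diagonal = √(22.3² + 14.9²) = √719.3000 ≈ 26.8198 mm.
From α = 2·arctan(d/2f) we get f = d / (2·tan(α/2)).
With d = 26.8198 mm and α/2 = 6.55°, tan(α/2) ≈ 0.11482, so f ≈ 26.8198 / 0.22964 ≈ 116.7908 mm.

116.791 mm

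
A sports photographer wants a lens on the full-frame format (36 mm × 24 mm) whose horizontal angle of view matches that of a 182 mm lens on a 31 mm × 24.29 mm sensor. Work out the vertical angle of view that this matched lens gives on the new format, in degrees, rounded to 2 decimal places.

6.50°

Equal horizontal AOV ⇒ f₂ = f₁ · 36/31 = 182 × 1.16129 ≈ 211.3548 mm.
Vertical AOV on the new format = 2·arctan(24 / (2 × 211.3548)) = 2·arctan(0.05678) ≈ 6.4991°.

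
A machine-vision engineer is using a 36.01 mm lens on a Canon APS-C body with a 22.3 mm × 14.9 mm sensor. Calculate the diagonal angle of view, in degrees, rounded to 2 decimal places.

40.85°

Sensor diagonal = √(22.3² + 14.9²) = √719.3000 ≈ 26.8198 mm.
Angle of view α = 2·arctan(d/2f) with d = 26.8198 mm and f = 36.01 mm.
d/2f = 0.37239; arctan(0.37239) ≈ 20.4250°, so α ≈ 40.8500°.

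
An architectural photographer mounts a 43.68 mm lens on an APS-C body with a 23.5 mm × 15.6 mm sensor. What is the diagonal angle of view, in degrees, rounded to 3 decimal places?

Sensor diagonal = √(23.5² + 15.6²) = √795.6100 ≈ 28.2066 mm.
Angle of view α = 2·arctan(d/2f) with d = 28.2066 mm and f = 43.68 mm.
d/2f = 0.32288; arctan(0.32288) ≈ 17.8941°, so α ≈ 35.7882°.

35.788°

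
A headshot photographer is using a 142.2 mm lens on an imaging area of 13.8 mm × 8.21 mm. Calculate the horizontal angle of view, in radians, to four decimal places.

Angle of view α = 2·arctan(w/2f) with w = 13.8 mm and f = 142.2 mm.
w/2f = 0.04852; arctan(0.04852) ≈ 0.0485 rad, so α ≈ 0.0970 rad.

0.0970 rad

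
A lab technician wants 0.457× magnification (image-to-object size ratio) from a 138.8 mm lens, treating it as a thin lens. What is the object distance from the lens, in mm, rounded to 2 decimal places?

With m = dᵢ/dₒ and 1/f = 1/dₒ + 1/dᵢ, substituting dᵢ = m·dₒ gives 1/f = (1 + 1/m)/dₒ, hence dₒ = f·(1 + 1/m).
dₒ = 138.8 × (1 + 1/0.457) = 138.8 × 3.18818 ≈ 442.520 mm.

442.52 mm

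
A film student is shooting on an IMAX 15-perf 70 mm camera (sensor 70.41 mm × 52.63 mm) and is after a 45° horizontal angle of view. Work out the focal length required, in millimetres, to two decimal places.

From α = 2·arctan(w/2f) we get f = w / (2·tan(α/2)).
With w = 70.41 mm and α/2 = 22.5°, tan(α/2) ≈ 0.41421, so f ≈ 70.41 / 0.82843 ≈ 84.9924 mm.

84.99 mm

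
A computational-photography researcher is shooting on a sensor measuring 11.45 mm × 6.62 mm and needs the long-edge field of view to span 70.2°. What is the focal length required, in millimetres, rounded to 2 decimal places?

8.15 mm

From α = 2·arctan(w/2f) we get f = w / (2·tan(α/2)).
With w = 11.45 mm and α/2 = 35.1°, tan(α/2) ≈ 0.70281, so f ≈ 11.45 / 1.40562 ≈ 8.1459 mm.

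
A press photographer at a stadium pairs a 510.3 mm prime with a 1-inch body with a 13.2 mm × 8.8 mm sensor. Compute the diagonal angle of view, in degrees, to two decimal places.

1.78°

Sensor diagonal = √(13.2² + 8.8²) = √251.6800 ≈ 15.8644 mm.
Angle of view α = 2·arctan(d/2f) with d = 15.8644 mm and f = 510.3 mm.
d/2f = 0.01554; arctan(0.01554) ≈ 0.8905°, so α ≈ 1.7811°.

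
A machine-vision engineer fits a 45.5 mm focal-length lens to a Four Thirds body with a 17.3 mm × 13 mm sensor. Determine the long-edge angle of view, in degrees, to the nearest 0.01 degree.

21.53°

Angle of view α = 2·arctan(w/2f) with w = 17.3 mm and f = 45.5 mm.
w/2f = 0.19011; arctan(0.19011) ≈ 10.7640°, so α ≈ 21.5281°.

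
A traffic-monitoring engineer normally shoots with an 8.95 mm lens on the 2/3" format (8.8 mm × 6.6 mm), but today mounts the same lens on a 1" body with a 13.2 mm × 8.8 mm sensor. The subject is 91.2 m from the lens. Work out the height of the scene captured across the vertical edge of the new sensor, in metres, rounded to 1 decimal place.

The focal length stays 8.95 mm; the relevant sensor dimension is now h = 8.8 mm. Object distance dₒ = 91.2 m = 91200 mm.
Thin-lens field height W = h·(dₒ − f)/f = 8.8 × (91200 − 8.95)/8.95 ≈ 89662.708 mm = 89.6627 m.

89.7 m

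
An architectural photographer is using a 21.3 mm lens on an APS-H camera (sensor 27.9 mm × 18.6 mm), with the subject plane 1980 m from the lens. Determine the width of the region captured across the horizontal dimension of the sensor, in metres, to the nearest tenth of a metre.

2593.5 m

dₒ: 1980 m = 1.98e+06 mm.
Similar triangles through the lens centre give W/dₒ = w/dᵢ; with 1/f = 1/dₒ + 1/dᵢ this gives W = w·(dₒ − f)/f.
W = 27.9 mm × (1.98e+06 − 21.3) / 21.3 = 27.9 × 92956.7465 ≈ 2593493.227 mm = 2593.49 m.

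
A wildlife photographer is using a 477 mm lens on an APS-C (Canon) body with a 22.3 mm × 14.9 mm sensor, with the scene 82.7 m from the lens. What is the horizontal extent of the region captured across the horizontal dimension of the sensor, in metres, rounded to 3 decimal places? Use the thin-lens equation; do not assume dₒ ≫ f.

3.844 m

dₒ: 82.7 m = 82700 mm.
Similar triangles through the lens centre give W/dₒ = w/dᵢ; with 1/f = 1/dₒ + 1/dᵢ this gives W = w·(dₒ − f)/f.
W = 22.3 mm × (82700 − 477) / 477 = 22.3 × 172.3753 ≈ 3843.968 mm = 3.84397 m.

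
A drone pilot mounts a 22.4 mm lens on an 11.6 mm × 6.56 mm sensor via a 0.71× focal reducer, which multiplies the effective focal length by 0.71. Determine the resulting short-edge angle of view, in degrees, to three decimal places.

23.306°

Effective focal length f = 22.4 × 0.71 = 15.904 mm.
α = 2·arctan(6.56 / (2 × 15.904)) = 2·arctan(0.20624) ≈ 23.3063°.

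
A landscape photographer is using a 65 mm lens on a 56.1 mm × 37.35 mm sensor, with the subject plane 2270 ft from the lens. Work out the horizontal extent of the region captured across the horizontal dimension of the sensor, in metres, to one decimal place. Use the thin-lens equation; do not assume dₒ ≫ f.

dₒ: 2270 ft × 304.8 mm/ft = 691895.98 mm.
Similar triangles through the lens centre give W/dₒ = w/dᵢ; with 1/f = 1/dₒ + 1/dᵢ this gives W = w·(dₒ − f)/f.
W = 56.1 mm × (691896 − 65) / 65 = 56.1 × 10643.5535 ≈ 597103.352 mm = 597.103 m.

597.1 m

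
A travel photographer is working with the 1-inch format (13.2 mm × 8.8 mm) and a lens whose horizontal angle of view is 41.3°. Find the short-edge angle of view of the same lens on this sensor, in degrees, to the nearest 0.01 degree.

From the horizontal AOV: f = 13.2 / (2·tan(20.65°)) = 13.2 / 0.75374 ≈ 17.5126 mm.
Short-edge AOV = 2·arctan(8.8 / (2 × 17.5126)) = 2·arctan(0.25125) ≈ 28.2070°.

28.21°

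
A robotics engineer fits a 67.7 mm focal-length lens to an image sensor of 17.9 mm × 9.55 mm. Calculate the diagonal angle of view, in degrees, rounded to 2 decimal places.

17.04°

Sensor diagonal = √(17.9² + 9.55²) = √411.6125 ≈ 20.2882 mm.
Angle of view α = 2·arctan(d/2f) with d = 20.2882 mm and f = 67.7 mm.
d/2f = 0.14984; arctan(0.14984) ≈ 8.5218°, so α ≈ 17.0435°.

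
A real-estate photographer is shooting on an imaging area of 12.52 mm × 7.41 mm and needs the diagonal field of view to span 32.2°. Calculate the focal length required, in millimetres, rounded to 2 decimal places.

25.20 mm

Sensor diagonal = √(12.52² + 7.41²) = √211.6585 ≈ 14.5485 mm.
From α = 2·arctan(d/2f) we get f = d / (2·tan(α/2)).
With d = 14.5485 mm and α/2 = 16.1°, tan(α/2) ≈ 0.28864, so f ≈ 14.5485 / 0.57727 ≈ 25.2022 mm.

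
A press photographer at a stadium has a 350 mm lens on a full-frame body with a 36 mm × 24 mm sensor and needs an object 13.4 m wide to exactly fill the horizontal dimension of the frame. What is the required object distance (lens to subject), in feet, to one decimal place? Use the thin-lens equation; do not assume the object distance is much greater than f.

428.6 ft

W: 13.4 m = 13400 mm.
Magnification m = w/W = dᵢ/dₒ; combined with 1/f = 1/dₒ + 1/dᵢ this gives dₒ = f·(1 + W/w).
dₒ = 350 mm × (1 + 13400/36) = 350 × 373.2222 ≈ 130627.778 mm = 130627.778/304.8 ft = 428.569 ft.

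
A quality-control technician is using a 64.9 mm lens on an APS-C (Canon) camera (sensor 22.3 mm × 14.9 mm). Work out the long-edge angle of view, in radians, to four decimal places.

Angle of view α = 2·arctan(w/2f) with w = 22.3 mm and f = 64.9 mm.
w/2f = 0.17180; arctan(0.17180) ≈ 0.1701 rad, so α ≈ 0.3403 rad.

0.3403 rad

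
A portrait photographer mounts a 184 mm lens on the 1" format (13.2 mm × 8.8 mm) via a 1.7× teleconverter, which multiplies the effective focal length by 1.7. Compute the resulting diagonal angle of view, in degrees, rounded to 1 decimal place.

Effective focal length f = 184 × 1.7 = 312.8 mm.
Sensor diagonal = √(13.2² + 8.8²) = √251.6800 ≈ 15.8644 mm.
α = 2·arctan(15.864 / (2 × 312.8)) = 2·arctan(0.02536) ≈ 2.9053°.

2.9°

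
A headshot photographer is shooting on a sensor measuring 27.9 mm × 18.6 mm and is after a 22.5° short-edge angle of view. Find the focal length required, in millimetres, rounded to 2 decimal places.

46.75 mm

From α = 2·arctan(h/2f) we get f = h / (2·tan(α/2)).
With h = 18.6 mm and α/2 = 11.25°, tan(α/2) ≈ 0.19891, so f ≈ 18.6 / 0.39782 ≈ 46.7543 mm.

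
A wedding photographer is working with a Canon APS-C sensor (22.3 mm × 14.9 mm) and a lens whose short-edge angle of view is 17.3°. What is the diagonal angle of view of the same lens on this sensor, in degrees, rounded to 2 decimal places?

30.63°

From the short-edge AOV: f = 14.9 / (2·tan(8.65°)) = 14.9 / 0.30426 ≈ 48.9717 mm.
Sensor diagonal = √(22.3² + 14.9²) = √719.3000 ≈ 26.8198 mm.
Diagonal AOV = 2·arctan(26.8198 / (2 × 48.9717)) = 2·arctan(0.27383) ≈ 30.6277°.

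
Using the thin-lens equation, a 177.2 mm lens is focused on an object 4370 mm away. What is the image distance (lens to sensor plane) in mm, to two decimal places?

1/dᵢ = 1/f − 1/dₒ = 1/177.2 − 1/4370 = 0.0054145 mm⁻¹.
dᵢ = 1/0.0054145 ≈ 184.6890 mm.

184.69 mm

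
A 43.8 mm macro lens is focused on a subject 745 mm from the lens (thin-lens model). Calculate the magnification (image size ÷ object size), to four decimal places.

Thin lens: 1/f = 1/dₒ + 1/dᵢ → 1/dᵢ = 1/43.8 − 1/745 = 0.0214888 mm⁻¹, so dᵢ ≈ 46.5359 mm.
Magnification m = dᵢ/dₒ = 46.5359/745 ≈ 0.06246.

0.0625×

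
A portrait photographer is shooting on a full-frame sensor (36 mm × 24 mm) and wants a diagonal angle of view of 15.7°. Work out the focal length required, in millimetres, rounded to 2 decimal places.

Sensor diagonal = √(36² + 24²) = √1872.0000 ≈ 43.2666 mm.
From α = 2·arctan(d/2f) we get f = d / (2·tan(α/2)).
With d = 43.2666 mm and α/2 = 7.85°, tan(α/2) ≈ 0.13787, so f ≈ 43.2666 / 0.27574 ≈ 156.9085 mm.

156.91 mm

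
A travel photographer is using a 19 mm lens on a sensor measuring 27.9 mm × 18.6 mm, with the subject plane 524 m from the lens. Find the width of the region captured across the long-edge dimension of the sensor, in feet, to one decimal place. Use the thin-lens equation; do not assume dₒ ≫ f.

dₒ: 524 m = 524000 mm.
Similar triangles through the lens centre give W/dₒ = w/dᵢ; with 1/f = 1/dₒ + 1/dᵢ this gives W = w·(dₒ − f)/f.
W = 27.9 mm × (524000 − 19) / 19 = 27.9 × 27577.9474 ≈ 769424.732 mm = 769424.732/304.8 ft = 2524.36 ft.

2524.4 ft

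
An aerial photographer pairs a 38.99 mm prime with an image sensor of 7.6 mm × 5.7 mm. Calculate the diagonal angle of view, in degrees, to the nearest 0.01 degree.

13.89°

Sensor diagonal = √(7.6² + 5.7²) = √90.2500 ≈ 9.5000 mm.
Angle of view α = 2·arctan(d/2f) with d = 9.5000 mm and f = 38.99 mm.
d/2f = 0.12183; arctan(0.12183) ≈ 6.9459°, so α ≈ 13.8918°.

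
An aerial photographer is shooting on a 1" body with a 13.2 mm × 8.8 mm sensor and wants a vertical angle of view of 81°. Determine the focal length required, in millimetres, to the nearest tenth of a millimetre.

From α = 2·arctan(h/2f) we get f = h / (2·tan(α/2)).
With h = 8.8 mm and α/2 = 40.5°, tan(α/2) ≈ 0.85408, so f ≈ 8.8 / 1.70816 ≈ 5.1517 mm.

5.2 mm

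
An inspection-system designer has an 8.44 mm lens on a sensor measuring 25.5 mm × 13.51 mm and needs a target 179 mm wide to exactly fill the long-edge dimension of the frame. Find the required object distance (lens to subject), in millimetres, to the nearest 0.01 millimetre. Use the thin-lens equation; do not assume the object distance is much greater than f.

Magnification m = w/W = dᵢ/dₒ; combined with 1/f = 1/dₒ + 1/dᵢ this gives dₒ = f·(1 + W/w).
dₒ = 8.44 mm × (1 + 179/25.5) = 8.44 × 8.0196 ≈ 67.685 mm.

67.69 mm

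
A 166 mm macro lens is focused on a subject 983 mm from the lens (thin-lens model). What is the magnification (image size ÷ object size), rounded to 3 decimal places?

Thin lens: 1/f = 1/dₒ + 1/dᵢ → 1/dᵢ = 1/166 − 1/983 = 0.0050068 mm⁻¹, so dᵢ ≈ 199.7283 mm.
Magnification m = dᵢ/dₒ = 199.7283/983 ≈ 0.20318.

0.203×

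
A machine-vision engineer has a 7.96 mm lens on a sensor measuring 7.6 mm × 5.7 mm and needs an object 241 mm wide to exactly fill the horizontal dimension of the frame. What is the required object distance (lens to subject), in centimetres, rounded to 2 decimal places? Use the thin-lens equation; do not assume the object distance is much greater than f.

26.04 cm

Magnification m = w/W = dᵢ/dₒ; combined with 1/f = 1/dₒ + 1/dᵢ this gives dₒ = f·(1 + W/w).
dₒ = 7.96 mm × (1 + 241/7.6) = 7.96 × 32.7105 ≈ 260.376 mm = 26.0376 cm.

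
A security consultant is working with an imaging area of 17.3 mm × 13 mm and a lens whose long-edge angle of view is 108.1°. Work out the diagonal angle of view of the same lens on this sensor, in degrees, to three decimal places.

119.793°

From the long-edge AOV: f = 17.3 / (2·tan(54.05°)) = 17.3 / 2.75782 ≈ 6.2731 mm.
Sensor diagonal = √(17.3² + 13²) = √468.2900 ≈ 21.6400 mm.
Diagonal AOV = 2·arctan(21.6400 / (2 × 6.2731)) = 2·arctan(1.72483) ≈ 119.7926°.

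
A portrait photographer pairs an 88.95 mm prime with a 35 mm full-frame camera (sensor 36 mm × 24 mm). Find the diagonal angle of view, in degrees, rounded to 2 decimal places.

27.34°

Sensor diagonal = √(36² + 24²) = √1872.0000 ≈ 43.2666 mm.
Angle of view α = 2·arctan(d/2f) with d = 43.2666 mm and f = 88.95 mm.
d/2f = 0.24321; arctan(0.24321) ≈ 13.6694°, so α ≈ 27.3387°.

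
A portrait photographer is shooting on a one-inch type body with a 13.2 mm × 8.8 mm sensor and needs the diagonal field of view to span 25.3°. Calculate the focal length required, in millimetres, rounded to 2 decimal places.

35.34 mm

Sensor diagonal = √(13.2² + 8.8²) = √251.6800 ≈ 15.8644 mm.
From α = 2·arctan(d/2f) we get f = d / (2·tan(α/2)).
With d = 15.8644 mm and α/2 = 12.65°, tan(α/2) ≈ 0.22444, so f ≈ 15.8644 / 0.44889 ≈ 35.3418 mm.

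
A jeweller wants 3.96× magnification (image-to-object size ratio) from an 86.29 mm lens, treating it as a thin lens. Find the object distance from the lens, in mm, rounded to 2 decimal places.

With m = dᵢ/dₒ and 1/f = 1/dₒ + 1/dᵢ, substituting dᵢ = m·dₒ gives 1/f = (1 + 1/m)/dₒ, hence dₒ = f·(1 + 1/m).
dₒ = 86.29 × (1 + 1/3.96) = 86.29 × 1.25253 ≈ 108.080 mm.

108.08 mm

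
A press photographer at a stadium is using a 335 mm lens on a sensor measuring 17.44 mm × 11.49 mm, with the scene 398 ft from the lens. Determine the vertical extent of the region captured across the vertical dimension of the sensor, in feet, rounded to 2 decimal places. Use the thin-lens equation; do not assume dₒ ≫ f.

13.61 ft

dₒ: 398 ft × 304.8 mm/ft = 121310.40 mm.
Similar triangles through the lens centre give W/dₒ = h/dᵢ; with 1/f = 1/dₒ + 1/dᵢ this gives W = h·(dₒ − f)/f.
W = 11.49 mm × (121310 − 335) / 335 = 11.49 × 361.1206 ≈ 4149.276 mm = 4149.276/304.8 ft = 13.6131 ft.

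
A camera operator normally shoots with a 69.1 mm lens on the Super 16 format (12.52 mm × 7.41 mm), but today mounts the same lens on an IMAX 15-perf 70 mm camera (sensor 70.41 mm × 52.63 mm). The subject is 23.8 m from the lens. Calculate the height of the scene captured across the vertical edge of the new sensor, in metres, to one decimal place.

The focal length stays 69.1 mm; the relevant sensor dimension is now h = 52.63 mm. Object distance dₒ = 23.8 m = 23800 mm.
Thin-lens field height W = h·(dₒ − f)/f = 52.63 × (23800 − 69.1)/69.1 ≈ 18074.635 mm = 18.0746 m.

18.1 m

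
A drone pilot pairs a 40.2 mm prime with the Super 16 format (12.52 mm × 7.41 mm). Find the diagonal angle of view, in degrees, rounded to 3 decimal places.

20.514°

Sensor diagonal = √(12.52² + 7.41²) = √211.6585 ≈ 14.5485 mm.
Angle of view α = 2·arctan(d/2f) with d = 14.5485 mm and f = 40.2 mm.
d/2f = 0.18095; arctan(0.18095) ≈ 10.2568°, so α ≈ 20.5135°.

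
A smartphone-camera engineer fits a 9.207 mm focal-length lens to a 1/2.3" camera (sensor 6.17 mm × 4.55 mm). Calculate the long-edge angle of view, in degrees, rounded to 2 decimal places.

37.05°

Angle of view α = 2·arctan(w/2f) with w = 6.17 mm and f = 9.207 mm.
w/2f = 0.33507; arctan(0.33507) ≈ 18.5245°, so α ≈ 37.0490°.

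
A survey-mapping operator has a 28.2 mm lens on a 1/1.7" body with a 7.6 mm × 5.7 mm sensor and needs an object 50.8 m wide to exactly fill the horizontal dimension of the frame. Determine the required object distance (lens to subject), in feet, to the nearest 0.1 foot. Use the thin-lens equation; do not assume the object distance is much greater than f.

W: 50.8 m = 50800 mm.
Magnification m = w/W = dᵢ/dₒ; combined with 1/f = 1/dₒ + 1/dᵢ this gives dₒ = f·(1 + W/w).
dₒ = 28.2 mm × (1 + 50800/7.6) = 28.2 × 6685.2105 ≈ 188522.937 mm = 188522.937/304.8 ft = 618.514 ft.

618.5 ft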